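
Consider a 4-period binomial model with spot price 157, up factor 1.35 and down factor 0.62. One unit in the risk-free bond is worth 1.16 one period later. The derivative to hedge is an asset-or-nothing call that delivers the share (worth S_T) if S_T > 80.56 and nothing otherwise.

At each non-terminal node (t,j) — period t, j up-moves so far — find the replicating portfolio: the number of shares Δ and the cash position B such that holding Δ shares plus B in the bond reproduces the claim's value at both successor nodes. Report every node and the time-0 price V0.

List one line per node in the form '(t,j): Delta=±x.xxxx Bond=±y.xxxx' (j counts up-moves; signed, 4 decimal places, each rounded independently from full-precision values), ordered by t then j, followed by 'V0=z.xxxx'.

(0,0): Delta=1.0398 Bond=-7.7561
(1,0): Delta=1.1841 Bond=-23.0450
(1,1): Delta=1.0164 Bond=-4.0542
(2,0): Delta=1.5921 Bond=-51.3540
(2,1): Delta=1.1181 Bond=-18.0690
(2,2): Delta=1.0000 Bond=0.0000
(3,0): Delta=0.0000 Bond=0.0000
(3,1): Delta=1.8493 Bond=-80.5307
(3,2): Delta=1.0000 Bond=0.0000
(3,3): Delta=1.0000 Bond=0.0000
V0=155.4857

The replicating-portfolio and risk-neutral prices coincide; use p* = (1.16−0.62)/(1.35−0.62) = 0.7397 for the latter.
At expiry t=4: V(4,0)=0.0000, V(4,1)=0.0000, V(4,2)=109.9893, V(4,3)=239.4929, V(4,4)=521.4765
  t=3,j=0: stock 37.4175 → up 50.5136 (V=0.0000), down 23.1988 (V=0.0000). Price 0.0000; hedge Δ=0.0000, bond B=0.0000.
  t=3,j=1: stock 81.4736 → up 109.9893 (V=109.9893), down 50.5136 (V=0.0000). Price 70.1396; hedge Δ=1.8493, bond B=-80.5307.
  t=3,j=2: stock 177.4022 → up 239.4929 (V=239.4929), down 109.9893 (V=109.9893). Price 177.4022; hedge Δ=1.0000, bond B=0.0000.
  t=3,j=3: stock 386.2789 → up 521.4765 (V=521.4765), down 239.4929 (V=239.4929). Price 386.2789; hedge Δ=1.0000, bond B=0.0000.
  t=2,j=0: stock 60.3508 → up 81.4736 (V=70.1396), down 37.4175 (V=0.0000). Price 44.7277; hedge Δ=1.5921, bond B=-51.3540.
  t=2,j=1: stock 131.4090 → up 177.4022 (V=177.4022), down 81.4736 (V=70.1396). Price 128.8660; hedge Δ=1.1181, bond B=-18.0690.
  t=2,j=2: stock 286.1325 → up 386.2789 (V=386.2789), down 177.4022 (V=177.4022). Price 286.1325; hedge Δ=1.0000, bond B=0.0000.
  t=1,j=0: stock 97.3400 → up 131.4090 (V=128.8660), down 60.3508 (V=44.7277). Price 92.2129; hedge Δ=1.1841, bond B=-23.0450.
  t=1,j=1: stock 211.9500 → up 286.1325 (V=286.1325), down 131.4090 (V=128.8660). Price 211.3794; hedge Δ=1.0164, bond B=-4.0542.
  t=0,j=0: stock 157.0000 → up 211.9500 (V=211.3794), down 97.3400 (V=92.2129). Price 155.4857; hedge Δ=1.0398, bond B=-7.7561.
Root portfolio cost Δ·157+B reproduces V0=155.4857.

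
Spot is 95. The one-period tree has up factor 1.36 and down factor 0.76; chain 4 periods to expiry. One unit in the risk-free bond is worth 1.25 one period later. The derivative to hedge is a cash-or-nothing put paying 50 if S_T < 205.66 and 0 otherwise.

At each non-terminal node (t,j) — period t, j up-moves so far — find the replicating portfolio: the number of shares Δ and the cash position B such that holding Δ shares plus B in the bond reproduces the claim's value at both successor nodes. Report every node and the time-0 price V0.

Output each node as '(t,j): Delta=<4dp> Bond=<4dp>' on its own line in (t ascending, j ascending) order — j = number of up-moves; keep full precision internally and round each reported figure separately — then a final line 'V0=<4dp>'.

(0,0): Delta=-0.2446 Bond=34.6095
(1,0): Delta=0.0000 Bond=25.6000
(1,1): Delta=-0.2753 Bond=47.2268
(2,0): Delta=0.0000 Bond=32.0000
(2,1): Delta=0.0000 Bond=32.0000
(2,2): Delta=-0.3099 Bond=65.1022
(3,0): Delta=0.0000 Bond=40.0000
(3,1): Delta=0.0000 Bond=40.0000
(3,2): Delta=0.0000 Bond=40.0000
(3,3): Delta=-0.3487 Bond=90.6667
V0=11.3702

No-arbitrage ⇒ martingale measure with p* = (R−d)/(u−d) = 0.8167.
Terminal payoffs: V(4,0)=50.0000, V(4,1)=50.0000, V(4,2)=50.0000, V(4,3)=50.0000, V(4,4)=0.0000
(3,0): S=41.7027. Δ = (V_up−V_dn)/(S_up−S_dn) = (50.0000−50.0000)/(56.7157−31.6941) = 0.0000. V = [p*·50.0000 + (1−p*)·50.0000]/1.25 = 40.0000. B = V − Δ·S = 40.0000.
(3,1): S=74.6259. Δ = (V_up−V_dn)/(S_up−S_dn) = (50.0000−50.0000)/(101.4913−56.7157) = 0.0000. V = [p*·50.0000 + (1−p*)·50.0000]/1.25 = 40.0000. B = V − Δ·S = 40.0000.
(3,2): S=133.5411. Δ = (V_up−V_dn)/(S_up−S_dn) = (50.0000−50.0000)/(181.6159−101.4913) = 0.0000. V = [p*·50.0000 + (1−p*)·50.0000]/1.25 = 40.0000. B = V − Δ·S = 40.0000.
(3,3): S=238.9683. Δ = (V_up−V_dn)/(S_up−S_dn) = (0.0000−50.0000)/(324.9969−181.6159) = -0.3487. V = [p*·0.0000 + (1−p*)·50.0000]/1.25 = 7.3333. B = V − Δ·S = 90.6667.
(2,0): S=54.8720. Δ = (V_up−V_dn)/(S_up−S_dn) = (40.0000−40.0000)/(74.6259−41.7027) = 0.0000. V = [p*·40.0000 + (1−p*)·40.0000]/1.25 = 32.0000. B = V − Δ·S = 32.0000.
(2,1): S=98.1920. Δ = (V_up−V_dn)/(S_up−S_dn) = (40.0000−40.0000)/(133.5411−74.6259) = 0.0000. V = [p*·40.0000 + (1−p*)·40.0000]/1.25 = 32.0000. B = V − Δ·S = 32.0000.
(2,2): S=175.7120. Δ = (V_up−V_dn)/(S_up−S_dn) = (7.3333−40.0000)/(238.9683−133.5411) = -0.3099. V = [p*·7.3333 + (1−p*)·40.0000]/1.25 = 10.6578. B = V − Δ·S = 65.1022.
(1,0): S=72.2000. Δ = (V_up−V_dn)/(S_up−S_dn) = (32.0000−32.0000)/(98.1920−54.8720) = 0.0000. V = [p*·32.0000 + (1−p*)·32.0000]/1.25 = 25.6000. B = V − Δ·S = 25.6000.
(1,1): S=129.2000. Δ = (V_up−V_dn)/(S_up−S_dn) = (10.6578−32.0000)/(175.7120−98.1920) = -0.2753. V = [p*·10.6578 + (1−p*)·32.0000]/1.25 = 11.6564. B = V − Δ·S = 47.2268.
(0,0): S=95.0000. Δ = (V_up−V_dn)/(S_up−S_dn) = (11.6564−25.6000)/(129.2000−72.2000) = -0.2446. V = [p*·11.6564 + (1−p*)·25.6000]/1.25 = 11.3702. B = V − Δ·S = 34.6095.
Root portfolio cost Δ·95+B reproduces V0=11.3702.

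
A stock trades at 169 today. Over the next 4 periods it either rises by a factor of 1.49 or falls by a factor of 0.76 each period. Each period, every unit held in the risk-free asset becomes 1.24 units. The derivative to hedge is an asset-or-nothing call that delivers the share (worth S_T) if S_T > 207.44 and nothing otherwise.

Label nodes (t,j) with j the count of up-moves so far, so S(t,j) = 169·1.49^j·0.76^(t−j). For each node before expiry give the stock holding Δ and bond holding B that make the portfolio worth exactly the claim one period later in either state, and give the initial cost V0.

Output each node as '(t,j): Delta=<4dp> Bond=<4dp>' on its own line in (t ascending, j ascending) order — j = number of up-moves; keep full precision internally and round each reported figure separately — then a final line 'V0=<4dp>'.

(0,0): Delta=1.0995 Bond=-22.0782
(1,0): Delta=1.3013 Bond=-53.2939
(1,1): Delta=1.0459 Bond=-13.8786
(2,0): Delta=1.6127 Bond=-96.4833
(2,1): Delta=1.2185 Bond=-50.2517
(2,2): Delta=1.0000 Bond=0.0000
(3,0): Delta=0.0000 Bond=0.0000
(3,1): Delta=2.0411 Bond=-181.9514
(3,2): Delta=1.0000 Bond=0.0000
(3,3): Delta=1.0000 Bond=0.0000
V0=163.7328

The replicating-portfolio and risk-neutral prices coincide; use p* = (1.24−0.76)/(1.49−0.76) = 0.6575 for the latter.
Terminal payoffs: V(4,0)=0.0000, V(4,1)=0.0000, V(4,2)=216.7137, V(4,3)=424.8730, V(4,4)=832.9746
(3,0): S=74.1869. Δ = (V_up−V_dn)/(S_up−S_dn) = (0.0000−0.0000)/(110.5385−56.3821) = 0.0000. V = [p*·0.0000 + (1−p*)·0.0000]/1.24 = 0.0000. B = V − Δ·S = 0.0000.
(3,1): S=145.4455. Δ = (V_up−V_dn)/(S_up−S_dn) = (216.7137−0.0000)/(216.7137−110.5385) = 2.0411. V = [p*·216.7137 + (1−p*)·0.0000]/1.24 = 114.9167. B = V − Δ·S = -181.9514.
(3,2): S=285.1496. Δ = (V_up−V_dn)/(S_up−S_dn) = (424.8730−216.7137)/(424.8730−216.7137) = 1.0000. V = [p*·424.8730 + (1−p*)·216.7137]/1.24 = 285.1496. B = V − Δ·S = 0.0000.
(3,3): S=559.0434. Δ = (V_up−V_dn)/(S_up−S_dn) = (832.9746−424.8730)/(832.9746−424.8730) = 1.0000. V = [p*·832.9746 + (1−p*)·424.8730]/1.24 = 559.0434. B = V − Δ·S = 0.0000.
(2,0): S=97.6144. Δ = (V_up−V_dn)/(S_up−S_dn) = (114.9167−0.0000)/(145.4455−74.1869) = 1.6127. V = [p*·114.9167 + (1−p*)·0.0000]/1.24 = 60.9368. B = V − Δ·S = -96.4833.
(2,1): S=191.3756. Δ = (V_up−V_dn)/(S_up−S_dn) = (285.1496−114.9167)/(285.1496−145.4455) = 1.2185. V = [p*·285.1496 + (1−p*)·114.9167]/1.24 = 182.9441. B = V − Δ·S = -50.2517.
(2,2): S=375.1969. Δ = (V_up−V_dn)/(S_up−S_dn) = (559.0434−285.1496)/(559.0434−285.1496) = 1.0000. V = [p*·559.0434 + (1−p*)·285.1496]/1.24 = 375.1969. B = V − Δ·S = 0.0000.
(1,0): S=128.4400. Δ = (V_up−V_dn)/(S_up−S_dn) = (182.9441−60.9368)/(191.3756−97.6144) = 1.3013. V = [p*·182.9441 + (1−p*)·60.9368]/1.24 = 113.8393. B = V − Δ·S = -53.2939.
(1,1): S=251.8100. Δ = (V_up−V_dn)/(S_up−S_dn) = (375.1969−182.9441)/(375.1969−191.3756) = 1.0459. V = [p*·375.1969 + (1−p*)·182.9441]/1.24 = 249.4814. B = V − Δ·S = -13.8786.
(0,0): S=169.0000. Δ = (V_up−V_dn)/(S_up−S_dn) = (249.4814−113.8393)/(251.8100−128.4400) = 1.0995. V = [p*·249.4814 + (1−p*)·113.8393]/1.24 = 163.7328. B = V − Δ·S = -22.0782.
Root portfolio cost Δ·169+B reproduces V0=163.7328.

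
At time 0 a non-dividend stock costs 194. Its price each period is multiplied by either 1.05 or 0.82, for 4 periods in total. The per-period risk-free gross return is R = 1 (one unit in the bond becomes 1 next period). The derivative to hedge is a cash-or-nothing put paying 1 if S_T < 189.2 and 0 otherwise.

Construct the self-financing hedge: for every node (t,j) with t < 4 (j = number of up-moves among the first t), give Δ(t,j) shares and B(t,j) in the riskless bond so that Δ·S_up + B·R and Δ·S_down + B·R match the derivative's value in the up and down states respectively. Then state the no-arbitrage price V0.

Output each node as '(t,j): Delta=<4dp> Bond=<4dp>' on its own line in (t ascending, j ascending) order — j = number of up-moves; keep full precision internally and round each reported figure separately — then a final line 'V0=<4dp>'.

(0,0): Delta=-0.0107 Bond=2.7089
(1,0): Delta=0.0000 Bond=1.0000
(1,1): Delta=-0.0131 Bond=3.1836
(2,0): Delta=0.0000 Bond=1.0000
(2,1): Delta=0.0000 Bond=1.0000
(2,2): Delta=-0.0159 Bond=3.7902
(3,0): Delta=0.0000 Bond=1.0000
(3,1): Delta=0.0000 Bond=1.0000
(3,2): Delta=0.0000 Bond=1.0000
(3,3): Delta=-0.0194 Bond=4.5652
V0=0.6249

Since d<R<u, set p* = (R−d)/(u−d) = 0.7826; price each node as the discounted p*-expectation of its children.
Payoff layer (t=4): V(4,0)=1.0000, V(4,1)=1.0000, V(4,2)=1.0000, V(4,3)=1.0000, V(4,4)=0.0000
Node (3,0) S=106.9654: V=(p*·1.0000+(1−p*)·1.0000)/1=1.0000; Δ=(1.0000−1.0000)/(112.3137−87.7116)=0.0000; B=V−Δ·S=1.0000
Node (3,1) S=136.9679: V=(p*·1.0000+(1−p*)·1.0000)/1=1.0000; Δ=(1.0000−1.0000)/(143.8163−112.3137)=0.0000; B=V−Δ·S=1.0000
Node (3,2) S=175.3857: V=(p*·1.0000+(1−p*)·1.0000)/1=1.0000; Δ=(1.0000−1.0000)/(184.1550−143.8163)=0.0000; B=V−Δ·S=1.0000
Node (3,3) S=224.5793: V=(p*·0.0000+(1−p*)·1.0000)/1=0.2174; Δ=(0.0000−1.0000)/(235.8082−184.1550)=-0.0194; B=V−Δ·S=4.5652
Node (2,0) S=130.4456: V=(p*·1.0000+(1−p*)·1.0000)/1=1.0000; Δ=(1.0000−1.0000)/(136.9679−106.9654)=0.0000; B=V−Δ·S=1.0000
Node (2,1) S=167.0340: V=(p*·1.0000+(1−p*)·1.0000)/1=1.0000; Δ=(1.0000−1.0000)/(175.3857−136.9679)=0.0000; B=V−Δ·S=1.0000
Node (2,2) S=213.8850: V=(p*·0.2174+(1−p*)·1.0000)/1=0.3875; Δ=(0.2174−1.0000)/(224.5793−175.3857)=-0.0159; B=V−Δ·S=3.7902
Node (1,0) S=159.0800: V=(p*·1.0000+(1−p*)·1.0000)/1=1.0000; Δ=(1.0000−1.0000)/(167.0340−130.4456)=0.0000; B=V−Δ·S=1.0000
Node (1,1) S=203.7000: V=(p*·0.3875+(1−p*)·1.0000)/1=0.5207; Δ=(0.3875−1.0000)/(213.8850−167.0340)=-0.0131; B=V−Δ·S=3.1836
Node (0,0) S=194.0000: V=(p*·0.5207+(1−p*)·1.0000)/1=0.6249; Δ=(0.5207−1.0000)/(203.7000−159.0800)=-0.0107; B=V−Δ·S=2.7089
The time-0 hedge costs 0.6249, which is the no-arbitrage price.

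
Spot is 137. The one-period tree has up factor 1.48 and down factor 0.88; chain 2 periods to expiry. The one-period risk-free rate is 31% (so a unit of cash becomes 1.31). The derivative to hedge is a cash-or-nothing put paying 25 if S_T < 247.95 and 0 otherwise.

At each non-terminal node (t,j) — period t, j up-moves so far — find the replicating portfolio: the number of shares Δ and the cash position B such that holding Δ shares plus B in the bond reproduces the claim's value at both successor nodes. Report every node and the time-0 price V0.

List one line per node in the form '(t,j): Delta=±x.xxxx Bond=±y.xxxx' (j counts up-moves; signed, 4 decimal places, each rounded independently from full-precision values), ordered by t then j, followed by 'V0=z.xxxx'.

(0,0): Delta=-0.1664 Bond=29.8804
(1,0): Delta=0.0000 Bond=19.0840
(1,1): Delta=-0.2055 Bond=47.0738
V0=7.0857

Since d<R<u, set p* = (R−d)/(u−d) = 0.7167; price each node as the discounted p*-expectation of its children.
Terminal payoffs: V(2,0)=25.0000, V(2,1)=25.0000, V(2,2)=0.0000
(1,0): S=120.5600. Δ = (V_up−V_dn)/(S_up−S_dn) = (25.0000−25.0000)/(178.4288−106.0928) = 0.0000. V = [p*·25.0000 + (1−p*)·25.0000]/1.31 = 19.0840. B = V − Δ·S = 19.0840.
(1,1): S=202.7600. Δ = (V_up−V_dn)/(S_up−S_dn) = (0.0000−25.0000)/(300.0848−178.4288) = -0.2055. V = [p*·0.0000 + (1−p*)·25.0000]/1.31 = 5.4071. B = V − Δ·S = 47.0738.
(0,0): S=137.0000. Δ = (V_up−V_dn)/(S_up−S_dn) = (5.4071−19.0840)/(202.7600−120.5600) = -0.1664. V = [p*·5.4071 + (1−p*)·19.0840]/1.31 = 7.0857. B = V − Δ·S = 29.8804.
Check: Δ(0,0)·S0 + B(0,0) = 7.0857 = V0.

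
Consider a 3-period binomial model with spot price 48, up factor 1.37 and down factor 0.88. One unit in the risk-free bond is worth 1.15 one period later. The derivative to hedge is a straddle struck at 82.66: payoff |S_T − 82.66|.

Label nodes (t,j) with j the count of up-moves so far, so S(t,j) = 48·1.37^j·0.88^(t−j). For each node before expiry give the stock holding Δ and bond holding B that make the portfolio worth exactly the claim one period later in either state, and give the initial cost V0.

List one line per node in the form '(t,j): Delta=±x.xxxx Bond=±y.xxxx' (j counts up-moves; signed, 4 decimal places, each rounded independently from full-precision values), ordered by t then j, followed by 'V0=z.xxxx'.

(0,0): Delta=-0.2042 Bond=25.1192
(1,0): Delta=-1.0000 Bond=62.5028
(1,1): Delta=0.2124 Bond=1.4964
(2,0): Delta=-1.0000 Bond=71.8783
(2,1): Delta=-1.0000 Bond=71.8783
(2,2): Delta=0.8469 Bond=-55.4444
V0=15.3189

Since d<R<u, set p* = (R−d)/(u−d) = 0.5510; price each node as the discounted p*-expectation of its children.
Terminal values V(3,·): V(3,0)=49.9493, V(3,1)=31.7355, V(3,2)=3.3797, V(3,3)=40.7649
Node (2,0) S=37.1712: V=(p*·31.7355+(1−p*)·49.9493)/1.15=34.7071; Δ=(31.7355−49.9493)/(50.9245−32.7107)=-1.0000; B=V−Δ·S=71.8783
Node (2,1) S=57.8688: V=(p*·3.3797+(1−p*)·31.7355)/1.15=14.0095; Δ=(3.3797−31.7355)/(79.2803−50.9245)=-1.0000; B=V−Δ·S=71.8783
Node (2,2) S=90.0912: V=(p*·40.7649+(1−p*)·3.3797)/1.15=20.8520; Δ=(40.7649−3.3797)/(123.4249−79.2803)=0.8469; B=V−Δ·S=-55.4444
Node (1,0) S=42.2400: V=(p*·14.0095+(1−p*)·34.7071)/1.15=20.2628; Δ=(14.0095−34.7071)/(57.8688−37.1712)=-1.0000; B=V−Δ·S=62.5028
Node (1,1) S=65.7600: V=(p*·20.8520+(1−p*)·14.0095)/1.15=15.4607; Δ=(20.8520−14.0095)/(90.0912−57.8688)=0.2124; B=V−Δ·S=1.4964
Node (0,0) S=48.0000: V=(p*·15.4607+(1−p*)·20.2628)/1.15=15.3189; Δ=(15.4607−20.2628)/(65.7600−42.2400)=-0.2042; B=V−Δ·S=25.1192
Each (Δ,B) replicates both successor values, so the strategy is self-financing and V0 is arbitrage-free.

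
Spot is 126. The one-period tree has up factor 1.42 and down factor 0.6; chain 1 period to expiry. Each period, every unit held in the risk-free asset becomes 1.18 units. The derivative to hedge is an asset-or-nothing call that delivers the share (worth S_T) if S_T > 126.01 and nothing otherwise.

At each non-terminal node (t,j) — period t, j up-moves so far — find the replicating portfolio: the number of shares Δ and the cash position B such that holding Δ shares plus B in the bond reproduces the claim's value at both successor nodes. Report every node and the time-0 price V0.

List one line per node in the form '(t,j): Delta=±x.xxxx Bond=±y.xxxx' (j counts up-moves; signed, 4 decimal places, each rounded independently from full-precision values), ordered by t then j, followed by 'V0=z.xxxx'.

No-arbitrage ⇒ martingale measure with p* = (R−d)/(u−d) = 0.7073.
Terminal values V(1,·): V(1,0)=0.0000, V(1,1)=178.9200
  t=0,j=0: stock 126.0000 → up 178.9200 (V=178.9200), down 75.6000 (V=0.0000). Price 107.2484; hedge Δ=1.7317, bond B=-110.9467.
Self-financing check: at every node Δ·S+B equals the discounted successor values.

(0,0): Delta=1.7317 Bond=-110.9467
V0=107.2484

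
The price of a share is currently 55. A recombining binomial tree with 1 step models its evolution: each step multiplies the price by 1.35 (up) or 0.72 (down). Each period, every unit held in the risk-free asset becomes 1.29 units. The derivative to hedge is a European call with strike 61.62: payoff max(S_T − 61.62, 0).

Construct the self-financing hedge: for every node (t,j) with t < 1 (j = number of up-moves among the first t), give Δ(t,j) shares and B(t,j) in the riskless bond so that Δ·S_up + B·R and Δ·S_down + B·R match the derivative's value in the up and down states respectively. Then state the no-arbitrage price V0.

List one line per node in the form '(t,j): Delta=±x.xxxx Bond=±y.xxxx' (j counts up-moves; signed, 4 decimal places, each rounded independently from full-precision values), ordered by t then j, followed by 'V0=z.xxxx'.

Since d<R<u, set p* = (R−d)/(u−d) = 0.9048; price each node as the discounted p*-expectation of its children.
At expiry t=1: V(1,0)=0.0000, V(1,1)=12.6300
(0,0): S=55.0000. Δ = (V_up−V_dn)/(S_up−S_dn) = (12.6300−0.0000)/(74.2500−39.6000) = 0.3645. V = [p*·12.6300 + (1−p*)·0.0000]/1.29 = 8.8583. B = V − Δ·S = -11.1894.
Root portfolio cost Δ·55+B reproduces V0=8.8583.

(0,0): Delta=0.3645 Bond=-11.1894
V0=8.8583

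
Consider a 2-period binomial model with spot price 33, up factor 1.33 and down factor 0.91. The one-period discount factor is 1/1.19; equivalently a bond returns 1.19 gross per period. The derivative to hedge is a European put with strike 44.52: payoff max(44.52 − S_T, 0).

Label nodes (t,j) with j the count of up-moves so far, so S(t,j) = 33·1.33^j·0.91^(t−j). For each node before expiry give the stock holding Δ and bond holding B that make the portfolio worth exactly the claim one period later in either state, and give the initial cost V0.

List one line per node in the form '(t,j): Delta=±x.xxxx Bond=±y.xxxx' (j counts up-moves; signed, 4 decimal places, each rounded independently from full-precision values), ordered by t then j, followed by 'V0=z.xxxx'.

The replicating-portfolio and risk-neutral prices coincide; use p* = (1.19−0.91)/(1.33−0.91) = 0.6667 for the latter.
Payoff layer (t=2): V(2,0)=17.1927, V(2,1)=4.5801, V(2,2)=0.0000
(1,0): S=30.0300. Δ = (V_up−V_dn)/(S_up−S_dn) = (4.5801−17.1927)/(39.9399−27.3273) = -1.0000. V = [p*·4.5801 + (1−p*)·17.1927]/1.19 = 7.3818. B = V − Δ·S = 37.4118.
(1,1): S=43.8900. Δ = (V_up−V_dn)/(S_up−S_dn) = (0.0000−4.5801)/(58.3737−39.9399) = -0.2485. V = [p*·0.0000 + (1−p*)·4.5801]/1.19 = 1.2829. B = V − Δ·S = 12.1879.
(0,0): S=33.0000. Δ = (V_up−V_dn)/(S_up−S_dn) = (1.2829−7.3818)/(43.8900−30.0300) = -0.4400. V = [p*·1.2829 + (1−p*)·7.3818]/1.19 = 2.7865. B = V − Δ·S = 17.3075.
The time-0 hedge costs 2.7865, which is the no-arbitrage price.

(0,0): Delta=-0.4400 Bond=17.3075
(1,0): Delta=-1.0000 Bond=37.4118
(1,1): Delta=-0.2485 Bond=12.1879
V0=2.7865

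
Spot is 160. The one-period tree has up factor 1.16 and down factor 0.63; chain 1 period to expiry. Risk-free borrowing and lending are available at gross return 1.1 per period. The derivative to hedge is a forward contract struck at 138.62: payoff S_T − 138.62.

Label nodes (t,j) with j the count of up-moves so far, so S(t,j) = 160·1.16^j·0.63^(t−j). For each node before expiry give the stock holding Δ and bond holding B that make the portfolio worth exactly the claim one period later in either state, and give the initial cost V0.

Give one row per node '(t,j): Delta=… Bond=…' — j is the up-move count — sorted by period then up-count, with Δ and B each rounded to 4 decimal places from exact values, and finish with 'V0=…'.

(0,0): Delta=1.0000 Bond=-126.0182
V0=33.9818

Under the risk-neutral measure, an up-move has probability p* = (R−d)/(u−d) = 0.8868 and values discount at R = 1.1.
At expiry t=1: V(1,0)=-37.8200, V(1,1)=46.9800
Node (0,0) S=160.0000: V=(p*·46.9800+(1−p*)·-37.8200)/1.1=33.9818; Δ=(46.9800−-37.8200)/(185.6000−100.8000)=1.0000; B=V−Δ·S=-126.0182
Self-financing check: at every node Δ·S+B equals the discounted successor values.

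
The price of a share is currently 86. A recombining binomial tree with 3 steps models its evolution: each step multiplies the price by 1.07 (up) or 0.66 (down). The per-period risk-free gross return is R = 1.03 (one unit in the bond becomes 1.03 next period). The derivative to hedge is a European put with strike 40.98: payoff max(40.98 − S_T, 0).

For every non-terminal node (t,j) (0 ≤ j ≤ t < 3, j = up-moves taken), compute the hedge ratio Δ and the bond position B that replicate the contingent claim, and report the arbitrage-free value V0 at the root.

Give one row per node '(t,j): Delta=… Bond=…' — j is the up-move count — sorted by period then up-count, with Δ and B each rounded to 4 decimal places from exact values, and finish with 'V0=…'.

(0,0): Delta=-0.0081 Bond=0.7338
(1,0): Delta=-0.0963 Bond=5.7578
(1,1): Delta=-0.0022 Bond=0.2151
(2,0): Delta=-1.0000 Bond=39.7864
(2,1): Delta=-0.0360 Bond=2.2705
(2,2): Delta=0.0000 Bond=0.0000
V0=0.0349

The replicating-portfolio and risk-neutral prices coincide; use p* = (1.03−0.66)/(1.07−0.66) = 0.9024 for the latter.
Terminal values V(3,·): V(3,0)=16.2553, V(3,1)=0.8961, V(3,2)=0.0000, V(3,3)=0.0000
  t=2,j=0: stock 37.4616 → up 40.0839 (V=0.8961), down 24.7247 (V=16.2553). Price 2.3248; hedge Δ=-1.0000, bond B=39.7864.
  t=2,j=1: stock 60.7332 → up 64.9845 (V=0.0000), down 40.0839 (V=0.8961). Price 0.0849; hedge Δ=-0.0360, bond B=2.2705.
  t=2,j=2: stock 98.4614 → up 105.3537 (V=0.0000), down 64.9845 (V=0.0000). Price 0.0000; hedge Δ=0.0000, bond B=0.0000.
  t=1,j=0: stock 56.7600 → up 60.7332 (V=0.0849), down 37.4616 (V=2.3248). Price 0.2946; hedge Δ=-0.0963, bond B=5.7578.
  t=1,j=1: stock 92.0200 → up 98.4614 (V=0.0000), down 60.7332 (V=0.0849). Price 0.0080; hedge Δ=-0.0022, bond B=0.2151.
  t=0,j=0: stock 86.0000 → up 92.0200 (V=0.0080), down 56.7600 (V=0.2946). Price 0.0349; hedge Δ=-0.0081, bond B=0.7338.
Root portfolio cost Δ·86+B reproduces V0=0.0349.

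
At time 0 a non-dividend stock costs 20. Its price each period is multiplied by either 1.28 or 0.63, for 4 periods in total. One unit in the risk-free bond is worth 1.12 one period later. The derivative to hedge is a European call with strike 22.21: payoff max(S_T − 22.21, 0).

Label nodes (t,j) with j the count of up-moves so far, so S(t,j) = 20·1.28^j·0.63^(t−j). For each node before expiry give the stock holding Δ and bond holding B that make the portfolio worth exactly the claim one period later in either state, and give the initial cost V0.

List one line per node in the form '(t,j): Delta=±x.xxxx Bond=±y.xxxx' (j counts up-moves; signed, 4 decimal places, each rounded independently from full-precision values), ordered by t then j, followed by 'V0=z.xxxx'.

(0,0): Delta=0.7363 Bond=-7.1361
(1,0): Delta=0.2331 Bond=-1.6521
(1,1): Delta=0.8172 Bond=-10.0627
(2,0): Delta=0.0000 Bond=0.0000
(2,1): Delta=0.2706 Bond=-2.4546
(2,2): Delta=0.9050 Bond=-14.1489
(3,0): Delta=0.0000 Bond=0.0000
(3,1): Delta=0.0000 Bond=0.0000
(3,2): Delta=0.3141 Bond=-3.6468
(3,3): Delta=1.0000 Bond=-19.8304
V0=7.5900

No-arbitrage ⇒ martingale measure with p* = (R−d)/(u−d) = 0.7538.
Terminal payoffs: V(4,0)=0.0000, V(4,1)=0.0000, V(4,2)=0.0000, V(4,3)=4.2141, V(4,4)=31.4771
Node (3,0) S=5.0009: V=(p*·0.0000+(1−p*)·0.0000)/1.12=0.0000; Δ=(0.0000−0.0000)/(6.4012−3.1506)=0.0000; B=V−Δ·S=0.0000
Node (3,1) S=10.1606: V=(p*·0.0000+(1−p*)·0.0000)/1.12=0.0000; Δ=(0.0000−0.0000)/(13.0056−6.4012)=0.0000; B=V−Δ·S=0.0000
Node (3,2) S=20.6438: V=(p*·4.2141+(1−p*)·0.0000)/1.12=2.8364; Δ=(4.2141−0.0000)/(26.4241−13.0056)=0.3141; B=V−Δ·S=-3.6468
Node (3,3) S=41.9430: V=(p*·31.4771+(1−p*)·4.2141)/1.12=22.1127; Δ=(31.4771−4.2141)/(53.6871−26.4241)=1.0000; B=V−Δ·S=-19.8304
Node (2,0) S=7.9380: V=(p*·0.0000+(1−p*)·0.0000)/1.12=0.0000; Δ=(0.0000−0.0000)/(10.1606−5.0009)=0.0000; B=V−Δ·S=0.0000
Node (2,1) S=16.1280: V=(p*·2.8364+(1−p*)·0.0000)/1.12=1.9091; Δ=(2.8364−0.0000)/(20.6438−10.1606)=0.2706; B=V−Δ·S=-2.4546
Node (2,2) S=32.7680: V=(p*·22.1127+(1−p*)·2.8364)/1.12=15.5069; Δ=(22.1127−2.8364)/(41.9430−20.6438)=0.9050; B=V−Δ·S=-14.1489
Node (1,0) S=12.6000: V=(p*·1.9091+(1−p*)·0.0000)/1.12=1.2850; Δ=(1.9091−0.0000)/(16.1280−7.9380)=0.2331; B=V−Δ·S=-1.6521
Node (1,1) S=25.6000: V=(p*·15.5069+(1−p*)·1.9091)/1.12=10.8569; Δ=(15.5069−1.9091)/(32.7680−16.1280)=0.8172; B=V−Δ·S=-10.0627
Node (0,0) S=20.0000: V=(p*·10.8569+(1−p*)·1.2850)/1.12=7.5900; Δ=(10.8569−1.2850)/(25.6000−12.6000)=0.7363; B=V−Δ·S=-7.1361
Self-financing check: at every node Δ·S+B equals the discounted successor values.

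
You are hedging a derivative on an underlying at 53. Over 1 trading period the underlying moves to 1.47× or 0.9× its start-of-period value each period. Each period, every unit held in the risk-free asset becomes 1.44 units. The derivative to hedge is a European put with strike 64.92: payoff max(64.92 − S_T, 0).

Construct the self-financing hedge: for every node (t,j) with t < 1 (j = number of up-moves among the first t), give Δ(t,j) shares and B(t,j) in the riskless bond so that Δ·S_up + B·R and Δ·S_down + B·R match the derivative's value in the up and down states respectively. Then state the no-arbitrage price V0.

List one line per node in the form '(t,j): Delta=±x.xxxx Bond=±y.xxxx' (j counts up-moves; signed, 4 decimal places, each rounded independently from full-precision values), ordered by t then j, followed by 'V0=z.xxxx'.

(0,0): Delta=-0.5700 Bond=30.8399
V0=0.6294

The replicating-portfolio and risk-neutral prices coincide; use p* = (1.44−0.9)/(1.47−0.9) = 0.9474 for the latter.
At expiry t=1: V(1,0)=17.2200, V(1,1)=0.0000
  t=0,j=0: stock 53.0000 → up 77.9100 (V=0.0000), down 47.7000 (V=17.2200). Price 0.6294; hedge Δ=-0.5700, bond B=30.8399.
The time-0 hedge costs 0.6294, which is the no-arbitrage price.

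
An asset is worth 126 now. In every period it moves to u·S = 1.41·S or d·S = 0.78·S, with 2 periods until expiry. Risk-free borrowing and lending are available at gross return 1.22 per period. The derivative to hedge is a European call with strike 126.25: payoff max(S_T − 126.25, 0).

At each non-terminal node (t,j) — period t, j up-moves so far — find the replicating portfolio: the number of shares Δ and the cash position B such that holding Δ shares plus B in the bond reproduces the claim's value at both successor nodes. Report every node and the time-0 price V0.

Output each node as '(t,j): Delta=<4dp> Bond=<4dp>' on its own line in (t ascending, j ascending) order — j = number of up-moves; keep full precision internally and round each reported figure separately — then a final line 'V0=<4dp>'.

Since d<R<u, set p* = (R−d)/(u−d) = 0.6984; price each node as the discounted p*-expectation of its children.
Terminal payoffs: V(2,0)=0.0000, V(2,1)=12.3248, V(2,2)=124.2506
Node (1,0) S=98.2800: V=(p*·12.3248+(1−p*)·0.0000)/1.22=7.0556; Δ=(12.3248−0.0000)/(138.5748−76.6584)=0.1991; B=V−Δ·S=-12.5076
Node (1,1) S=177.6600: V=(p*·124.2506+(1−p*)·12.3248)/1.22=74.1764; Δ=(124.2506−12.3248)/(250.5006−138.5748)=1.0000; B=V−Δ·S=-103.4836
Node (0,0) S=126.0000: V=(p*·74.1764+(1−p*)·7.0556)/1.22=44.2079; Δ=(74.1764−7.0556)/(177.6600−98.2800)=0.8456; B=V−Δ·S=-62.3331
Check: Δ(0,0)·S0 + B(0,0) = 44.2079 = V0.

(0,0): Delta=0.8456 Bond=-62.3331
(1,0): Delta=0.1991 Bond=-12.5076
(1,1): Delta=1.0000 Bond=-103.4836
V0=44.2079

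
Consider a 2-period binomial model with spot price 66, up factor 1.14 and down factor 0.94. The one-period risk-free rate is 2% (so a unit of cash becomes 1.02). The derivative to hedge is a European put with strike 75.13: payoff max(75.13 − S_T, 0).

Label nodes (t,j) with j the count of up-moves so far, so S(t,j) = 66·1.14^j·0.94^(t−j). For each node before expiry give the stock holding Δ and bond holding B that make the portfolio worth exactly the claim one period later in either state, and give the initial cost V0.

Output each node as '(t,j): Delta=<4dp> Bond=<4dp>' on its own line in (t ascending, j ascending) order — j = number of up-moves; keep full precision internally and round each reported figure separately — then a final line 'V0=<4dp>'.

Since d<R<u, set p* = (R−d)/(u−d) = 0.4000; price each node as the discounted p*-expectation of its children.
At expiry t=2: V(2,0)=16.8124, V(2,1)=4.4044, V(2,2)=0.0000
  t=1,j=0: stock 62.0400 → up 70.7256 (V=4.4044), down 58.3176 (V=16.8124). Price 11.6169; hedge Δ=-1.0000, bond B=73.6569.
  t=1,j=1: stock 75.2400 → up 85.7736 (V=0.0000), down 70.7256 (V=4.4044). Price 2.5908; hedge Δ=-0.2927, bond B=24.6128.
  t=0,j=0: stock 66.0000 → up 75.2400 (V=2.5908), down 62.0400 (V=11.6169). Price 7.8495; hedge Δ=-0.6838, bond B=52.9797.
The time-0 hedge costs 7.8495, which is the no-arbitrage price.

(0,0): Delta=-0.6838 Bond=52.9797
(1,0): Delta=-1.0000 Bond=73.6569
(1,1): Delta=-0.2927 Bond=24.6128
V0=7.8495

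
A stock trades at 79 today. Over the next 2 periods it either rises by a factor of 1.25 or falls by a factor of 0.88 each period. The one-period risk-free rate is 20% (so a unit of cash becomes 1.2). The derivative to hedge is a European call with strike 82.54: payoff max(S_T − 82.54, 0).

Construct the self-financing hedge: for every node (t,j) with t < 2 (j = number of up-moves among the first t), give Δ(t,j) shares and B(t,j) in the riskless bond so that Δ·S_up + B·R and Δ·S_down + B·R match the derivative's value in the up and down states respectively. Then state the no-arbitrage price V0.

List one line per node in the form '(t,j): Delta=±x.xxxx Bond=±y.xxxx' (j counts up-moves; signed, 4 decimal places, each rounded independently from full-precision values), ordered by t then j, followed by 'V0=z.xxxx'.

(0,0): Delta=0.9177 Bond=-50.5467
(1,0): Delta=0.1695 Bond=-8.6414
(1,1): Delta=1.0000 Bond=-68.7833
V0=21.9515

The replicating-portfolio and risk-neutral prices coincide; use p* = (1.2−0.88)/(1.25−0.88) = 0.8649 for the latter.
Payoff layer (t=2): V(2,0)=0.0000, V(2,1)=4.3600, V(2,2)=40.8975
(1,0): S=69.5200. Δ = (V_up−V_dn)/(S_up−S_dn) = (4.3600−0.0000)/(86.9000−61.1776) = 0.1695. V = [p*·4.3600 + (1−p*)·0.0000]/1.2 = 3.1423. B = V − Δ·S = -8.6414.
(1,1): S=98.7500. Δ = (V_up−V_dn)/(S_up−S_dn) = (40.8975−4.3600)/(123.4375−86.9000) = 1.0000. V = [p*·40.8975 + (1−p*)·4.3600]/1.2 = 29.9667. B = V − Δ·S = -68.7833.
(0,0): S=79.0000. Δ = (V_up−V_dn)/(S_up−S_dn) = (29.9667−3.1423)/(98.7500−69.5200) = 0.9177. V = [p*·29.9667 + (1−p*)·3.1423]/1.2 = 21.9515. B = V − Δ·S = -50.5467.
Root portfolio cost Δ·79+B reproduces V0=21.9515.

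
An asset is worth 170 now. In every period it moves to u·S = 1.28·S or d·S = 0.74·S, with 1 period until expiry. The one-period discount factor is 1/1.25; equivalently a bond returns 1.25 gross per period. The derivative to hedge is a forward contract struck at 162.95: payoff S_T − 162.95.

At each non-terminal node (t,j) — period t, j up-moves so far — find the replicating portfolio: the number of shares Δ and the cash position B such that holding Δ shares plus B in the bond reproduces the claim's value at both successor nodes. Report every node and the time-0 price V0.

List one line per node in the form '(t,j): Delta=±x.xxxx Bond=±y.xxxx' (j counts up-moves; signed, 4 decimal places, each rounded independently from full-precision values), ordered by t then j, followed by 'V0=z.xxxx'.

Under the risk-neutral measure, an up-move has probability p* = (R−d)/(u−d) = 0.9444 and values discount at R = 1.25.
Terminal payoffs: V(1,0)=-37.1500, V(1,1)=54.6500
  t=0,j=0: stock 170.0000 → up 217.6000 (V=54.6500), down 125.8000 (V=-37.1500). Price 39.6400; hedge Δ=1.0000, bond B=-130.3600.
Each (Δ,B) replicates both successor values, so the strategy is self-financing and V0 is arbitrage-free.

(0,0): Delta=1.0000 Bond=-130.3600
V0=39.6400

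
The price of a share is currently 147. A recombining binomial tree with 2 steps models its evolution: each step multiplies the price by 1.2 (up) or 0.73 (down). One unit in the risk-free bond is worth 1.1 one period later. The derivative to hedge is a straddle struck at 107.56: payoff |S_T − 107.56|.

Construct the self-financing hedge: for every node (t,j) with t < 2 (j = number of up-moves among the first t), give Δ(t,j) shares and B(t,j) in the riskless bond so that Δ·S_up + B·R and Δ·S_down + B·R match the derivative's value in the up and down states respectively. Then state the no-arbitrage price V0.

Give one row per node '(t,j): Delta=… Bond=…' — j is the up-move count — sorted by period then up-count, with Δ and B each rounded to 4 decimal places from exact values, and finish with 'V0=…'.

(0,0): Delta=0.8364 Bond=-62.6525
(1,0): Delta=-0.1588 Bond=37.8795
(1,1): Delta=1.0000 Bond=-97.7818
V0=60.2941

Risk-neutral probability p* = (R−d)/(u−d) = (1.1−0.73)/(1.2−0.73) = 0.7872.
Terminal values V(2,·): V(2,0)=29.2237, V(2,1)=21.2120, V(2,2)=104.1200
  t=1,j=0: stock 107.3100 → up 128.7720 (V=21.2120), down 78.3363 (V=29.2237). Price 20.8333; hedge Δ=-0.1588, bond B=37.8795.
  t=1,j=1: stock 176.4000 → up 211.6800 (V=104.1200), down 128.7720 (V=21.2120). Price 78.6182; hedge Δ=1.0000, bond B=-97.7818.
  t=0,j=0: stock 147.0000 → up 176.4000 (V=78.6182), down 107.3100 (V=20.8333). Price 60.2941; hedge Δ=0.8364, bond B=-62.6525.
Check: Δ(0,0)·S0 + B(0,0) = 60.2941 = V0.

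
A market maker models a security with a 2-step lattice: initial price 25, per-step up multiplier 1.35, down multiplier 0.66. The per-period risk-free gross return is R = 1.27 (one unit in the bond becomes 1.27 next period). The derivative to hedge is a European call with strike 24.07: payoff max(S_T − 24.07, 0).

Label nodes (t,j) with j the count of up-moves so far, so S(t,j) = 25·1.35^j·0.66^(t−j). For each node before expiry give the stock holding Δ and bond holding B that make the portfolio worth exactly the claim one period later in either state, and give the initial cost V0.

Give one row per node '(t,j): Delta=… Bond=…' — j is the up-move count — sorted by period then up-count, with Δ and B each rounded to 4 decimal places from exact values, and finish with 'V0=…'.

(0,0): Delta=0.8673 Bond=-11.2682
(1,0): Delta=0.0000 Bond=0.0000
(1,1): Delta=0.9229 Bond=-16.1874
V0=10.4146

Since d<R<u, set p* = (R−d)/(u−d) = 0.8841; price each node as the discounted p*-expectation of its children.
Terminal payoffs: V(2,0)=0.0000, V(2,1)=0.0000, V(2,2)=21.4925
  t=1,j=0: stock 16.5000 → up 22.2750 (V=0.0000), down 10.8900 (V=0.0000). Price 0.0000; hedge Δ=0.0000, bond B=0.0000.
  t=1,j=1: stock 33.7500 → up 45.5625 (V=21.4925), down 22.2750 (V=0.0000). Price 14.9611; hedge Δ=0.9229, bond B=-16.1874.
  t=0,j=0: stock 25.0000 → up 33.7500 (V=14.9611), down 16.5000 (V=0.0000). Price 10.4146; hedge Δ=0.8673, bond B=-11.2682.
Self-financing check: at every node Δ·S+B equals the discounted successor values.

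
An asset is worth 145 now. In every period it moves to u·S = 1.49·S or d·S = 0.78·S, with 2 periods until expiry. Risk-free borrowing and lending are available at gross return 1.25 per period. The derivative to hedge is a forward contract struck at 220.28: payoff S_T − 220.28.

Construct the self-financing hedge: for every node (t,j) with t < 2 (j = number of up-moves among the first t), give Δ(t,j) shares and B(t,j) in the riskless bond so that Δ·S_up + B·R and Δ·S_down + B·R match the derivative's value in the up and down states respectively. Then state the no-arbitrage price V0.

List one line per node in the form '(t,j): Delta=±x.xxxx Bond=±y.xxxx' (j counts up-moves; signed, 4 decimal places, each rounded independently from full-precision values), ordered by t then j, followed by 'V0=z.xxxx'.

Since d<R<u, set p* = (R−d)/(u−d) = 0.6620; price each node as the discounted p*-expectation of its children.
Terminal payoffs: V(2,0)=-132.0620, V(2,1)=-51.7610, V(2,2)=101.6345
  t=1,j=0: stock 113.1000 → up 168.5190 (V=-51.7610), down 88.2180 (V=-132.0620). Price -63.1240; hedge Δ=1.0000, bond B=-176.2240.
  t=1,j=1: stock 216.0500 → up 321.9145 (V=101.6345), down 168.5190 (V=-51.7610). Price 39.8260; hedge Δ=1.0000, bond B=-176.2240.
  t=0,j=0: stock 145.0000 → up 216.0500 (V=39.8260), down 113.1000 (V=-63.1240). Price 4.0208; hedge Δ=1.0000, bond B=-140.9792.
The time-0 hedge costs 4.0208, which is the no-arbitrage price.

(0,0): Delta=1.0000 Bond=-140.9792
(1,0): Delta=1.0000 Bond=-176.2240
(1,1): Delta=1.0000 Bond=-176.2240
V0=4.0208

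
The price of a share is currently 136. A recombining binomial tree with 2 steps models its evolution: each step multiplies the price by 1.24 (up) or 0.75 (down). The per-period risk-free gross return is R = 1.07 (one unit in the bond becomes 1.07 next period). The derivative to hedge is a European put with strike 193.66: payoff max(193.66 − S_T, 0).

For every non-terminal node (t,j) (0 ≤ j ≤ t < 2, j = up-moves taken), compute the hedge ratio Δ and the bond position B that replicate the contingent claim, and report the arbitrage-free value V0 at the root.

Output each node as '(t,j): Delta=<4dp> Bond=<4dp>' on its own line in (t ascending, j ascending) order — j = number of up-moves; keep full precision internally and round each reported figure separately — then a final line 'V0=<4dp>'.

(0,0): Delta=-0.8585 Bond=155.6580
(1,0): Delta=-1.0000 Bond=180.9907
(1,1): Delta=-0.8130 Bond=158.8846
V0=38.9068

The replicating-portfolio and risk-neutral prices coincide; use p* = (1.07−0.75)/(1.24−0.75) = 0.6531 for the latter.
Payoff layer (t=2): V(2,0)=117.1600, V(2,1)=67.1800, V(2,2)=0.0000
  t=1,j=0: stock 102.0000 → up 126.4800 (V=67.1800), down 76.5000 (V=117.1600). Price 78.9907; hedge Δ=-1.0000, bond B=180.9907.
  t=1,j=1: stock 168.6400 → up 209.1136 (V=0.0000), down 126.4800 (V=67.1800). Price 21.7826; hedge Δ=-0.8130, bond B=158.8846.
  t=0,j=0: stock 136.0000 → up 168.6400 (V=21.7826), down 102.0000 (V=78.9907). Price 38.9068; hedge Δ=-0.8585, bond B=155.6580.
Each (Δ,B) replicates both successor values, so the strategy is self-financing and V0 is arbitrage-free.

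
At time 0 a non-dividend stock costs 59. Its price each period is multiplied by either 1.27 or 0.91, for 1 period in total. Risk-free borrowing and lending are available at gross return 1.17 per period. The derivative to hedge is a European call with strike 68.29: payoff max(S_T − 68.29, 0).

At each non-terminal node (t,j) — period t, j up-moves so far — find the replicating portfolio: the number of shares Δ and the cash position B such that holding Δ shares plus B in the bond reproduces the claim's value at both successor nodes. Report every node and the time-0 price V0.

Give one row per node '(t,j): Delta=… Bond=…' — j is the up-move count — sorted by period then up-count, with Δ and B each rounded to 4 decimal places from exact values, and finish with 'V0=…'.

No-arbitrage ⇒ martingale measure with p* = (R−d)/(u−d) = 0.7222.
At expiry t=1: V(1,0)=0.0000, V(1,1)=6.6400
(0,0): S=59.0000. Δ = (V_up−V_dn)/(S_up−S_dn) = (6.6400−0.0000)/(74.9300−53.6900) = 0.3126. V = [p*·6.6400 + (1−p*)·0.0000]/1.17 = 4.0988. B = V − Δ·S = -14.3457.
Each (Δ,B) replicates both successor values, so the strategy is self-financing and V0 is arbitrage-free.

(0,0): Delta=0.3126 Bond=-14.3457
V0=4.0988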